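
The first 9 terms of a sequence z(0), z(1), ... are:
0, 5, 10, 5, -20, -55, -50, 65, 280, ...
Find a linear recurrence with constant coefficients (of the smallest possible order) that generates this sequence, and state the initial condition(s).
Look for the lowest-order linear relation among consecutive terms.
Observation: z(n) - 2·z(n-1) - (-3)·z(n-2) = 0 holds for the shown terms, and no order-1 relation z(n) = α·z(n-1) + β fits.
Check at n=3: 2·10 + (-3)·5 = 5. ✓

z(n) = 2z(n-1) - 3z(n-2), z(0) = 0, z(1) = 5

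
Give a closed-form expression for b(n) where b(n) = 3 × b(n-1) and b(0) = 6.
Recurrence: b(n) = 3 × b(n-1), initial: b(0) = 6.
Each term is 3 times the previous, so this is geometric with ratio 3. After n steps: b(n) = b(0)·3ⁿ = 6·3ⁿ.

b(n) = 6·3ⁿ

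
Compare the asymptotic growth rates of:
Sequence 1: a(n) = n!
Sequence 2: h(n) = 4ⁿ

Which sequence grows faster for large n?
Comparing growth rates:
Growth-rate hierarchy: log n ≺ any polynomial ≺ any exponential cⁿ (c>1) ≺ n! ≺ nⁿ.
factorial dominates exponential base 4 asymptotically.

a(n) grows faster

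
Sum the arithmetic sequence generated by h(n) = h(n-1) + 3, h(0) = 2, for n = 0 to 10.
Computing the sequence terms: 2, 5, 8, 11, 14, 17, 20, 23, 26, 29, 32
Adding these values together:

187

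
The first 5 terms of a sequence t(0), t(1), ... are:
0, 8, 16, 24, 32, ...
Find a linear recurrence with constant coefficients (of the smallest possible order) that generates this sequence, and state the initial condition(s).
Look for the lowest-order linear relation among consecutive terms.
Observation: consecutive differences are constant (= 8).
Check at n=2: 1·8 + 8 = 16. ✓

t(n) = t(n-1) + 8, t(0) = 0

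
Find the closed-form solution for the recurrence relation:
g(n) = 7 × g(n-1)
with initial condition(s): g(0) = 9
Recurrence: g(n) = 7 × g(n-1), initial: g(0) = 9.
Each term is 7 times the previous, so this is geometric with ratio 7. After n steps: g(n) = g(0)·7ⁿ = 9·7ⁿ.

g(n) = 9·7ⁿ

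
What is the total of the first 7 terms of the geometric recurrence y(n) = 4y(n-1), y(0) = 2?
Computing the sequence terms: 2, 8, 32, 128, 512, 2048, 8192
Adding these values together:

10922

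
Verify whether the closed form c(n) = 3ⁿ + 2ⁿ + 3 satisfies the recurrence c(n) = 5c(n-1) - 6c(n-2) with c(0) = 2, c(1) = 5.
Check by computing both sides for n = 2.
From the recurrence with c(0) = 2, c(1) = 5:
  c(0) = 2, c(1) = 5, c(2) = 13
  so the recurrence gives c(2) = 13.
From the proposed closed form c(n) = 3ⁿ + 2ⁿ + 3:
  c(2) = 16.
The recurrence gives 13 but the closed form gives 16, so the closed form does not satisfy the recurrence.

No, the closed form is incorrect.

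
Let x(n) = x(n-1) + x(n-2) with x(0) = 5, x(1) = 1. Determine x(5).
Computing the sequence terms:
5, 1, 6, 7, 13, 20

20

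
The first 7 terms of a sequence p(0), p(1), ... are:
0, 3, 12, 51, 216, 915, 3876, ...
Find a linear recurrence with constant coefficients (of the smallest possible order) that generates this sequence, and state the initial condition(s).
Look for the lowest-order linear relation among consecutive terms.
Observation: p(n) - 4·p(n-1) - (1)·p(n-2) = 0 holds for the shown terms, and no order-1 relation p(n) = α·p(n-1) + β fits.
Check at n=3: 4·12 + (1)·3 = 51. ✓

p(n) = 4p(n-1) + p(n-2), p(0) = 0, p(1) = 3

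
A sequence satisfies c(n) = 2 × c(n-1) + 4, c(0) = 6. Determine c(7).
Computing step by step:
c(0) = 6
c(1) = 2 × 6 + 4 = 16
c(2) = 2 × 16 + 4 = 36
c(3) = 2 × 36 + 4 = 76
c(4) = 2 × 76 + 4 = 156
c(5) = 2 × 156 + 4 = 316
c(6) = 2 × 316 + 4 = 636
c(7) = 2 × 636 + 4 = 1276

1276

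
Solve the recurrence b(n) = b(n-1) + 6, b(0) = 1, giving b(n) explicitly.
Recurrence: b(n) = b(n-1) + 6, initial: b(0) = 1.
Each step adds 6, so b(n) = b(0) + 6n = 6n + 1.

b(n) = 6n + 1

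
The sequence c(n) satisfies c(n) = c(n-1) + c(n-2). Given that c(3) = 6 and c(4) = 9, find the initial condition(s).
Work backwards using c(k) = c(k+2) - c(k+1):
c(2) = c(4) - c(3) = 9 - 6 = 3
c(1) = c(3) - c(2) = 6 - 3 = 3
c(0) = c(2) - c(1) = 3 - 3 = 0

c(0) = 0, c(1) = 3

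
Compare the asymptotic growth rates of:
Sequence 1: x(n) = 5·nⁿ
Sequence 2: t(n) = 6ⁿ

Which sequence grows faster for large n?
Comparing growth rates:
Growth-rate hierarchy: log n ≺ any polynomial ≺ any exponential cⁿ (c>1) ≺ n! ≺ nⁿ.
super-exponential nⁿ dominates exponential base 6 asymptotically.

x(n) grows faster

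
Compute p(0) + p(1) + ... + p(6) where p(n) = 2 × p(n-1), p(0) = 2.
Computing the sequence terms: 2, 4, 8, 16, 32, 64, 128
Adding these values together:

254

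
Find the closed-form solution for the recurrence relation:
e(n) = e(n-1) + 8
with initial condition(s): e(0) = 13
Recurrence: e(n) = e(n-1) + 8, initial: e(0) = 13.
Each step adds 8, so e(n) = e(0) + 8n = 8n + 13.

e(n) = 8n + 13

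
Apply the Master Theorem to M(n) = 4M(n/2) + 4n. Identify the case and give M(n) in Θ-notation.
Master Theorem template: M(n) = a·M(n/b) + f(n).
Here: a=4, b=2, f(n)=4n
Compute log_b(a) = log_2(4) = 2.
f(n) = 4n = O(n^(2-ε)) with ε = 1. Case 1: M(n) = Θ(n^log_b(a)) = Θ(n^2).

Case 1: M(n) = Θ(n^2)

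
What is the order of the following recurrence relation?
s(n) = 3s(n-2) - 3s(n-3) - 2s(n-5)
The order is the largest lag k for which s(n-k) appears. Here the deepest term is s(n-5), so the order is 5.

Order 5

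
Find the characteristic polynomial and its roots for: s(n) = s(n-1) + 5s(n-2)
Substitute s(n) = rⁿ and divide through by rⁿ⁻²: r² - r - 5 = 0
Discriminant: 1² + 4·5 = 21, not a perfect square, so by the quadratic formula r = (1 ± √21)/2.
General solution: s(n) = A·r₁ⁿ + B·r₂ⁿ where r₁,r₂ = (1 ± √21)/2

Characteristic: r² - r - 5 = 0, Roots: r = (1 ± √21)/2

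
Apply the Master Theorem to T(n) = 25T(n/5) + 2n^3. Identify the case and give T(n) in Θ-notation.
Master Theorem template: T(n) = a·T(n/b) + f(n).
Here: a=25, b=5, f(n)=2n^3
Compute log_b(a) = log_5(25) = 2.
f(n) = 2n^3 = Ω(n^(2+ε)) with ε = 1, and the regularity condition holds (a·f(n/b) = (a/b^3)·f(n) with a/b^3 = 5^-1 < 1). Case 3: T(n) = Θ(f(n)) = Θ(n^3).

Case 3: T(n) = Θ(n^3)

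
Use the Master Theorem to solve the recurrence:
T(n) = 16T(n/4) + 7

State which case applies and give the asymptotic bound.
Master Theorem template: T(n) = a·T(n/b) + f(n).
Here: a=16, b=4, f(n)=7
Compute log_b(a) = log_4(16) = 2.
f(n) = 7 = O(n^(2-ε)) with ε = 2. Case 1: T(n) = Θ(n^log_b(a)) = Θ(n^2).

Case 1: T(n) = Θ(n^2)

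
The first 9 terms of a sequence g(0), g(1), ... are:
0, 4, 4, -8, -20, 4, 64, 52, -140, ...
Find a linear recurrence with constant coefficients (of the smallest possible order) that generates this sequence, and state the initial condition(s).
Look for the lowest-order linear relation among consecutive terms.
Observation: g(n) - 1·g(n-1) - (-3)·g(n-2) = 0 holds for the shown terms, and no order-1 relation g(n) = α·g(n-1) + β fits.
Check at n=3: 1·4 + (-3)·4 = -8. ✓

g(n) = g(n-1) - 3g(n-2), g(0) = 0, g(1) = 4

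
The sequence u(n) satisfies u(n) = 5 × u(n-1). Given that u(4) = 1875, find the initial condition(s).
In general u(n) = 5ⁿ · u(0). At n = 4: u(0) = u(4) / 5^4 = 1875 / 625 = 3.

u(0) = 3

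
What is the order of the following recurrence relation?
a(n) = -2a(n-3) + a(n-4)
The order is the largest lag k for which a(n-k) appears. Here the deepest term is a(n-4), so the order is 4.

Order 4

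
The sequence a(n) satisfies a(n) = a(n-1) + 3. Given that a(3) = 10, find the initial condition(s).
a(3) = a(0) + 3·3, so a(0) = 10 - 9 = 1.

a(0) = 1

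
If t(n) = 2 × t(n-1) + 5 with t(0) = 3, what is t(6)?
Computing step by step:
t(0) = 3
t(1) = 2 × 3 + 5 = 11
t(2) = 2 × 11 + 5 = 27
t(3) = 2 × 27 + 5 = 59
t(4) = 2 × 59 + 5 = 123
t(5) = 2 × 123 + 5 = 251
t(6) = 2 × 251 + 5 = 507

507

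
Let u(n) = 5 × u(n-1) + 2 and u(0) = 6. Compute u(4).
Computing step by step:
u(0) = 6
u(1) = 5 × 6 + 2 = 32
u(2) = 5 × 32 + 2 = 162
u(3) = 5 × 162 + 2 = 812
u(4) = 5 × 812 + 2 = 4062

4062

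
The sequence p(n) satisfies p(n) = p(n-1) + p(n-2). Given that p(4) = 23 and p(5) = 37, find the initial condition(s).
Work backwards using p(k) = p(k+2) - p(k+1):
p(3) = p(5) - p(4) = 37 - 23 = 14
p(2) = p(4) - p(3) = 23 - 14 = 9
p(1) = p(3) - p(2) = 14 - 9 = 5
p(0) = p(2) - p(1) = 9 - 5 = 4

p(0) = 4, p(1) = 5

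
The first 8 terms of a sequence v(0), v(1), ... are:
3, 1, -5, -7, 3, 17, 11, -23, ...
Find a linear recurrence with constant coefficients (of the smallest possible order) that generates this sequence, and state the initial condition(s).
Look for the lowest-order linear relation among consecutive terms.
Observation: v(n) - 1·v(n-1) - (-2)·v(n-2) = 0 holds for the shown terms, and no order-1 relation v(n) = α·v(n-1) + β fits.
Check at n=3: 1·-5 + (-2)·1 = -7. ✓

v(n) = v(n-1) - 2v(n-2), v(0) = 3, v(1) = 1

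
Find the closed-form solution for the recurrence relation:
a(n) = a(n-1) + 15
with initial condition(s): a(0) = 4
Recurrence: a(n) = a(n-1) + 15, initial: a(0) = 4.
Each step adds 15, so a(n) = a(0) + 15n = 15n + 4.

a(n) = 15n + 4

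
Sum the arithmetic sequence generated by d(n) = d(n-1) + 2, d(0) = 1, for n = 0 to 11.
Computing the sequence terms: 1, 3, 5, 7, 9, 11, 13, 15, 17, 19, 21, 23
Adding these values together:

144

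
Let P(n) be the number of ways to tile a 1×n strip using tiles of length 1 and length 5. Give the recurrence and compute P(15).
Condition on the last tile: it has length 1 (leaving a 1×(n-1) strip) or length 5 (leaving a 1×(n-5) strip), so P(n) = P(n-1) + P(n-5) (order-5 linear recurrence).
For 0 ≤ i < 5 only unit tiles fit, so P(i) = 1.
Iterating the recurrence: P(5) = 2, P(6) = 3, P(7) = 4, P(8) = 5, P(9) = 6, P(10) = 8, P(11) = 11, P(12) = 15, P(13) = 20, P(14) = 26, P(15) = 34.

P(n) = P(n-1) + P(n-5), with P(i) = 1 for 0 ≤ i < 5; P(15) = 34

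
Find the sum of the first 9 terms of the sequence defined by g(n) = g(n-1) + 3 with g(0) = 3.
Computing the sequence terms: 3, 6, 9, 12, 15, 18, 21, 24, 27
Adding these values together:

135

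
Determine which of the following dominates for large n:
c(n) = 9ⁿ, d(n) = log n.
Comparing growth rates:
Growth-rate hierarchy: log n ≺ any polynomial ≺ any exponential cⁿ (c>1) ≺ n! ≺ nⁿ.
exponential base 9 dominates logarithmic asymptotically.

c(n) grows faster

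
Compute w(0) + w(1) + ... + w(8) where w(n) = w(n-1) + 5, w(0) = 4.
Computing the sequence terms: 4, 9, 14, 19, 24, 29, 34, 39, 44
Adding these values together:

216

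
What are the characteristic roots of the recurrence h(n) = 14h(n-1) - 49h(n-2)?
Substitute h(n) = rⁿ and divide through by rⁿ⁻²: r² - 14r + 49 = 0
Factor: (r - 7)² = 0, so r = 7 (double root).
General solution: h(n) = (A + Bn)·7ⁿ

Characteristic: r² - 14r + 49 = 0, Roots: r = 7 (double root)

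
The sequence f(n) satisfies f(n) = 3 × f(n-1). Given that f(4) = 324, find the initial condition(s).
In general f(n) = 3ⁿ · f(0). At n = 4: f(0) = f(4) / 3^4 = 324 / 81 = 4.

f(0) = 4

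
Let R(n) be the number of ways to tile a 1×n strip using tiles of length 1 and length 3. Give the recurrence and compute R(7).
Condition on the last tile: it has length 1 (leaving a 1×(n-1) strip) or length 3 (leaving a 1×(n-3) strip), so R(n) = R(n-1) + R(n-3) (order-3 linear recurrence).
For 0 ≤ i < 3 only unit tiles fit, so R(i) = 1.
Iterating the recurrence: R(3) = 2, R(4) = 3, R(5) = 4, R(6) = 6, R(7) = 9.

R(n) = R(n-1) + R(n-3), with R(i) = 1 for 0 ≤ i < 3; R(7) = 9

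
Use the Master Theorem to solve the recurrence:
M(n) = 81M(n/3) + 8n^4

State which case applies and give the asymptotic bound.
Master Theorem template: M(n) = a·M(n/b) + f(n).
Here: a=81, b=3, f(n)=8n^4
Compute log_b(a) = log_3(81) = 4.
f(n) = 8n^4 = Θ(n^4). Case 2: M(n) = Θ(n^4 log n).

Case 2: M(n) = Θ(n^4 log n)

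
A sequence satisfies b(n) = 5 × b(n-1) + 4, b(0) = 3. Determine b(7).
Computing step by step:
b(0) = 3
b(1) = 5 × 3 + 4 = 19
b(2) = 5 × 19 + 4 = 99
b(3) = 5 × 99 + 4 = 499
b(4) = 5 × 499 + 4 = 2499
b(5) = 5 × 2499 + 4 = 12499
b(6) = 5 × 12499 + 4 = 62499
b(7) = 5 × 62499 + 4 = 312499

312499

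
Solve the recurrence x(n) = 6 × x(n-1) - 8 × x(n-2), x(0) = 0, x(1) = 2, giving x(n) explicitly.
Recurrence: x(n) = 6 × x(n-1) - 8 × x(n-2), initial: x(0) = 0, x(1) = 2.
Characteristic equation: r² - 6r + 8 = 0, which factors as (r - 4)(r - 2) = 0, so r = 4, 2. General solution x(n) = A·4ⁿ + B·2ⁿ. From x(0) = 0: A + B = 0. From x(1) = 2: 4A + 2B = 2. Solving gives A = 1, B = -1.

x(n) = 4ⁿ - 2ⁿ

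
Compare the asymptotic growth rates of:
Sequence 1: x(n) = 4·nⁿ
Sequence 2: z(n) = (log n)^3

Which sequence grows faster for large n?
Comparing growth rates:
Growth-rate hierarchy: log n ≺ any polynomial ≺ any exponential cⁿ (c>1) ≺ n! ≺ nⁿ.
super-exponential nⁿ dominates polylogarithmic (log n)^3 asymptotically.

x(n) grows faster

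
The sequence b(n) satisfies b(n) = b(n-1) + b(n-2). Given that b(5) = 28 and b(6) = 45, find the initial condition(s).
Work backwards using b(k) = b(k+2) - b(k+1):
b(4) = b(6) - b(5) = 45 - 28 = 17
b(3) = b(5) - b(4) = 28 - 17 = 11
b(2) = b(4) - b(3) = 17 - 11 = 6
b(1) = b(3) - b(2) = 11 - 6 = 5
b(0) = b(2) - b(1) = 6 - 5 = 1

b(0) = 1, b(1) = 5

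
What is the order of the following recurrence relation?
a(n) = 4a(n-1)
The order is the largest lag k for which a(n-k) appears. Here the deepest term is a(n-1), so the order is 1.

Order 1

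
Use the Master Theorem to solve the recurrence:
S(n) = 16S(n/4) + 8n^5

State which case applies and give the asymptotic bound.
Master Theorem template: S(n) = a·S(n/b) + f(n).
Here: a=16, b=4, f(n)=8n^5
Compute log_b(a) = log_4(16) = 2.
f(n) = 8n^5 = Ω(n^(2+ε)) with ε = 3, and the regularity condition holds (a·f(n/b) = (a/b^5)·f(n) with a/b^5 = 4^-3 < 1). Case 3: S(n) = Θ(f(n)) = Θ(n^5).

Case 3: S(n) = Θ(n^5)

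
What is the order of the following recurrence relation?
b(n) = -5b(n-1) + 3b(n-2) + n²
The order is the largest lag k for which b(n-k) appears. Here the deepest term is b(n-2) (the n² term is non-homogeneous and does not affect the order), so the order is 2.

Order 2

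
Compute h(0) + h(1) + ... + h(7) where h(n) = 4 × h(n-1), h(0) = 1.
Computing the sequence terms: 1, 4, 16, 64, 256, 1024, 4096, 16384
Adding these values together:

21845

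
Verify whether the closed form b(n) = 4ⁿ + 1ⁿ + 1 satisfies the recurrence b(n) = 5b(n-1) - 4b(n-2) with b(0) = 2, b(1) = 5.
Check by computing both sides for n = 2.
From the recurrence with b(0) = 2, b(1) = 5:
  b(0) = 2, b(1) = 5, b(2) = 17
  so the recurrence gives b(2) = 17.
From the proposed closed form b(n) = 4ⁿ + 1ⁿ + 1:
  b(2) = 18.
The recurrence gives 17 but the closed form gives 18, so the closed form does not satisfy the recurrence.

No, the closed form is incorrect.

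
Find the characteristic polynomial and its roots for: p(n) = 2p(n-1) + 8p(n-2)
Substitute p(n) = rⁿ and divide through by rⁿ⁻²: r² - 2r - 8 = 0
Factor: (r + 2)(r - 4) = 0, so r = -2, 4.
General solution: p(n) = A·(-2)ⁿ + B·4ⁿ

Characteristic: r² - 2r - 8 = 0, Roots: r = -2, 4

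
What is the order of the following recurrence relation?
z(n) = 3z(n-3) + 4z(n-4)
The order is the largest lag k for which z(n-k) appears. Here the deepest term is z(n-4), so the order is 4.

Order 4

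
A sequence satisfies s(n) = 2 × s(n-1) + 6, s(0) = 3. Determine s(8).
Computing step by step:
s(0) = 3
s(1) = 2 × 3 + 6 = 12
s(2) = 2 × 12 + 6 = 30
s(3) = 2 × 30 + 6 = 66
s(4) = 2 × 66 + 6 = 138
s(5) = 2 × 138 + 6 = 282
s(6) = 2 × 282 + 6 = 570
s(7) = 2 × 570 + 6 = 1146
s(8) = 2 × 1146 + 6 = 2298

2298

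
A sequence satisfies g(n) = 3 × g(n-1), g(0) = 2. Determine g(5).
Computing step by step:
g(0) = 2
g(1) = 3 × 2 = 6
g(2) = 3 × 6 = 18
g(3) = 3 × 18 = 54
g(4) = 3 × 54 = 162
g(5) = 3 × 162 = 486

486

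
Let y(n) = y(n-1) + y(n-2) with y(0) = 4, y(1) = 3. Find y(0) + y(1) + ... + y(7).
Computing the sequence terms: 4, 3, 7, 10, 17, 27, 44, 71
Adding these values together:

183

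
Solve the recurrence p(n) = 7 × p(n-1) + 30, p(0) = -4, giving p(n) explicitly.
Recurrence: p(n) = 7 × p(n-1) + 30, initial: p(0) = -4.
Try p(n) = A·7ⁿ + C. Substituting: A·7ⁿ + C = 7(A·7ⁿ⁻¹ + C) + 30 = A·7ⁿ + 7C + 30, so C = 7C + 30, giving C = -5. Then p(0) = A - 5 = -4 gives A = 1.

p(n) = 7ⁿ - 5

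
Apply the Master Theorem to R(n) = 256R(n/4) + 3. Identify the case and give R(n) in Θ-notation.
Master Theorem template: R(n) = a·R(n/b) + f(n).
Here: a=256, b=4, f(n)=3
Compute log_b(a) = log_4(256) = 4.
f(n) = 3 = O(n^(4-ε)) with ε = 4. Case 1: R(n) = Θ(n^log_b(a)) = Θ(n^4).

Case 1: R(n) = Θ(n^4)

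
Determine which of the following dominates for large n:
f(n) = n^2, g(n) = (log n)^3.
Comparing growth rates:
Growth-rate hierarchy: log n ≺ any polynomial ≺ any exponential cⁿ (c>1) ≺ n! ≺ nⁿ.
polynomial degree 2 dominates polylogarithmic (log n)^3 asymptotically.

f(n) grows faster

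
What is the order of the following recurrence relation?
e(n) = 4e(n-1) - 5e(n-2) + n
The order is the largest lag k for which e(n-k) appears. Here the deepest term is e(n-2) (the n term is non-homogeneous and does not affect the order), so the order is 2.

Order 2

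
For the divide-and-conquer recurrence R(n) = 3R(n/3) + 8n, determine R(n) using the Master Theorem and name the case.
Master Theorem template: R(n) = a·R(n/b) + f(n).
Here: a=3, b=3, f(n)=8n
Compute log_b(a) = log_3(3) = 1.
f(n) = 8n = Θ(n). Case 2: R(n) = Θ(n log n).

Case 2: R(n) = Θ(n log n)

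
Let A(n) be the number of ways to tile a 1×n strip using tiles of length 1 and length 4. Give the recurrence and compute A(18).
Condition on the last tile: it has length 1 (leaving a 1×(n-1) strip) or length 4 (leaving a 1×(n-4) strip), so A(n) = A(n-1) + A(n-4) (order-4 linear recurrence).
For 0 ≤ i < 4 only unit tiles fit, so A(i) = 1.
Iterating the recurrence: A(4) = 2, A(5) = 3, A(6) = 4, A(7) = 5, A(8) = 7, A(9) = 10, A(10) = 14, A(11) = 19, A(12) = 26, A(13) = 36, A(14) = 50, A(15) = 69, A(16) = 95, A(17) = 131, A(18) = 181.

A(n) = A(n-1) + A(n-4), with A(i) = 1 for 0 ≤ i < 4; A(18) = 181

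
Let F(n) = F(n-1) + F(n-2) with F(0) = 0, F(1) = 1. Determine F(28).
Computing the sequence terms:
0, 1, 1, 2, 3, 5, 8, 13, 21, 34, 55, 89, 144, 233, 377, 610, 987, 1597, 2584, 4181, 6765, 10946, 17711, 28657, 46368, 75025, 121393, 196418, 317811

317811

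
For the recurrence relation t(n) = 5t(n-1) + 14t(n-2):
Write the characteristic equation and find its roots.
Substitute t(n) = rⁿ and divide through by rⁿ⁻²: r² - 5r - 14 = 0
Factor: (r + 2)(r - 7) = 0, so r = -2, 7.
General solution: t(n) = A·(-2)ⁿ + B·7ⁿ

Characteristic: r² - 5r - 14 = 0, Roots: r = -2, 7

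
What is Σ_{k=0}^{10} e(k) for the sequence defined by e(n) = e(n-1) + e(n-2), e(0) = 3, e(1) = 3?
Computing the sequence terms: 3, 3, 6, 9, 15, 24, 39, 63, 102, 165, 267
Adding these values together:

696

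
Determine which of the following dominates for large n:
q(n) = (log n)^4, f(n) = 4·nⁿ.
Comparing growth rates:
Growth-rate hierarchy: log n ≺ any polynomial ≺ any exponential cⁿ (c>1) ≺ n! ≺ nⁿ.
super-exponential nⁿ dominates polylogarithmic (log n)^4 asymptotically.

f(n) grows faster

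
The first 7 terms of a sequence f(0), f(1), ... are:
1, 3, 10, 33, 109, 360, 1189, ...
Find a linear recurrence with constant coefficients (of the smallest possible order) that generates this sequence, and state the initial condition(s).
Look for the lowest-order linear relation among consecutive terms.
Observation: f(n) - 3·f(n-1) - (1)·f(n-2) = 0 holds for the shown terms, and no order-1 relation f(n) = α·f(n-1) + β fits.
Check at n=3: 3·10 + (1)·3 = 33. ✓

f(n) = 3f(n-1) + f(n-2), f(0) = 1, f(1) = 3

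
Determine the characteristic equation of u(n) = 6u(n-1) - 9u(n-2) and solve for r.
Substitute u(n) = rⁿ and divide through by rⁿ⁻²: r² - 6r + 9 = 0
Factor: (r - 3)² = 0, so r = 3 (double root).
General solution: u(n) = (A + Bn)·3ⁿ

Characteristic: r² - 6r + 9 = 0, Roots: r = 3 (double root)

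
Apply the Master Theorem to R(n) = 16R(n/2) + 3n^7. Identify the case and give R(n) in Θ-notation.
Master Theorem template: R(n) = a·R(n/b) + f(n).
Here: a=16, b=2, f(n)=3n^7
Compute log_b(a) = log_2(16) = 4.
f(n) = 3n^7 = Ω(n^(4+ε)) with ε = 3, and the regularity condition holds (a·f(n/b) = (a/b^7)·f(n) with a/b^7 = 2^-3 < 1). Case 3: R(n) = Θ(f(n)) = Θ(n^7).

Case 3: R(n) = Θ(n^7)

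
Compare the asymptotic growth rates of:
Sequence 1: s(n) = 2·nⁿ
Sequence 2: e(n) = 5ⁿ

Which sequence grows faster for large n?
Comparing growth rates:
Growth-rate hierarchy: log n ≺ any polynomial ≺ any exponential cⁿ (c>1) ≺ n! ≺ nⁿ.
super-exponential nⁿ dominates exponential base 5 asymptotically.

s(n) grows faster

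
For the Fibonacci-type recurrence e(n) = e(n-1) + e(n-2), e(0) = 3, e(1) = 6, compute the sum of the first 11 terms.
Computing the sequence terms: 3, 6, 9, 15, 24, 39, 63, 102, 165, 267, 432
Adding these values together:

1125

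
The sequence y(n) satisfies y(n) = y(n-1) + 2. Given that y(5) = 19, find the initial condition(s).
y(5) = y(0) + 5·2, so y(0) = 19 - 10 = 9.

y(0) = 9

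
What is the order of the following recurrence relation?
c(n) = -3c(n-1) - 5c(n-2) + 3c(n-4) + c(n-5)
The order is the largest lag k for which c(n-k) appears. Here the deepest term is c(n-5), so the order is 5.

Order 5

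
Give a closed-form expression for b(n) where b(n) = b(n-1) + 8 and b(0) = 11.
Recurrence: b(n) = b(n-1) + 8, initial: b(0) = 11.
Each step adds 8, so b(n) = b(0) + 8n = 8n + 11.

b(n) = 8n + 11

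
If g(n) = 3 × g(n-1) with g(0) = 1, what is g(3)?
Computing step by step:
g(0) = 1
g(1) = 3 × 1 = 3
g(2) = 3 × 3 = 9
g(3) = 3 × 9 = 27

27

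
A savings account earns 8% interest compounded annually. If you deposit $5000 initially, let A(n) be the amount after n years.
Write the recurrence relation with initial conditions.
Each year the balance grows by 8%, i.e. is multiplied by 1 + 8/100 = 1.08, so A(n) = 1.08 × A(n-1). The initial deposit gives A(0) = 5000.
Unrolling gives the closed form A(n) = 5000 × (1.08)ⁿ.

A(n) = 1.08 × A(n-1), A(0) = 5000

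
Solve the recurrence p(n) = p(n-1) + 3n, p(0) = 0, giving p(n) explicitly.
Recurrence: p(n) = p(n-1) + 3n, initial: p(0) = 0.
Telescoping: p(n) = p(0) + 3·Σᵢ₌₁ⁿ i = 0 + 3·n(n+1)/2.

p(n) = 3·n(n+1)/2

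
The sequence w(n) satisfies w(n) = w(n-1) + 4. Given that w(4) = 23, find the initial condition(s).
w(4) = w(0) + 4·4, so w(0) = 23 - 16 = 7.

w(0) = 7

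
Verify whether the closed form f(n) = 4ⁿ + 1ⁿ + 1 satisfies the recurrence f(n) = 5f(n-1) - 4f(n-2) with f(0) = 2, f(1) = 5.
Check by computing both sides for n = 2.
From the recurrence with f(0) = 2, f(1) = 5:
  f(0) = 2, f(1) = 5, f(2) = 17
  so the recurrence gives f(2) = 17.
From the proposed closed form f(n) = 4ⁿ + 1ⁿ + 1:
  f(2) = 18.
The recurrence gives 17 but the closed form gives 18, so the closed form does not satisfy the recurrence.

No, the closed form is incorrect.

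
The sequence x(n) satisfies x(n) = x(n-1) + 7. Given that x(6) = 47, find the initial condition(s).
x(6) = x(0) + 6·7, so x(0) = 47 - 42 = 5.

x(0) = 5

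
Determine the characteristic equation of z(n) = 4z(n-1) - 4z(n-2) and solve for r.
Substitute z(n) = rⁿ and divide through by rⁿ⁻²: r² - 4r + 4 = 0
Factor: (r - 2)² = 0, so r = 2 (double root).
General solution: z(n) = (A + Bn)·2ⁿ

Characteristic: r² - 4r + 4 = 0, Roots: r = 2 (double root)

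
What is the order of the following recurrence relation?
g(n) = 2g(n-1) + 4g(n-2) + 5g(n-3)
The order is the largest lag k for which g(n-k) appears. Here the deepest term is g(n-3), so the order is 3.

Order 3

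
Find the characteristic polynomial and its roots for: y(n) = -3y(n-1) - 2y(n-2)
Substitute y(n) = rⁿ and divide through by rⁿ⁻²: r² + 3r + 2 = 0
Factor: (r + 1)(r + 2) = 0, so r = -1, -2.
General solution: y(n) = A·(-1)ⁿ + B·(-2)ⁿ

Characteristic: r² + 3r + 2 = 0, Roots: r = -1, -2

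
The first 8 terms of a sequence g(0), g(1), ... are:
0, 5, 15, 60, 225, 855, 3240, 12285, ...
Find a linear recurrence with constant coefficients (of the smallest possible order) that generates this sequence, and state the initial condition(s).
Look for the lowest-order linear relation among consecutive terms.
Observation: g(n) - 3·g(n-1) - (3)·g(n-2) = 0 holds for the shown terms, and no order-1 relation g(n) = α·g(n-1) + β fits.
Check at n=3: 3·15 + (3)·5 = 60. ✓

g(n) = 3g(n-1) + 3g(n-2), g(0) = 0, g(1) = 5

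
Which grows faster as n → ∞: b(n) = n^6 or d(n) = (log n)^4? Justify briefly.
Comparing growth rates:
Growth-rate hierarchy: log n ≺ any polynomial ≺ any exponential cⁿ (c>1) ≺ n! ≺ nⁿ.
polynomial degree 6 dominates polylogarithmic (log n)^4 asymptotically.

b(n) grows faster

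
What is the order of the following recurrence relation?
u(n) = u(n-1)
The order is the largest lag k for which u(n-k) appears. Here the deepest term is u(n-1), so the order is 1.

Order 1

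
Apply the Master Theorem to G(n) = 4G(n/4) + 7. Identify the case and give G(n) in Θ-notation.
Master Theorem template: G(n) = a·G(n/b) + f(n).
Here: a=4, b=4, f(n)=7
Compute log_b(a) = log_4(4) = 1.
f(n) = 7 = O(n^(1-ε)) with ε = 1. Case 1: G(n) = Θ(n^log_b(a)) = Θ(n).

Case 1: G(n) = Θ(n)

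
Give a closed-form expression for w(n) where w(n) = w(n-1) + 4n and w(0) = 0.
Recurrence: w(n) = w(n-1) + 4n, initial: w(0) = 0.
Telescoping: w(n) = w(0) + 4·Σᵢ₌₁ⁿ i = 0 + 4·n(n+1)/2.

w(n) = 4·n(n+1)/2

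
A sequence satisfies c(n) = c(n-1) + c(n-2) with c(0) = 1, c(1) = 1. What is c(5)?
Computing the sequence terms:
1, 1, 2, 3, 5, 8

8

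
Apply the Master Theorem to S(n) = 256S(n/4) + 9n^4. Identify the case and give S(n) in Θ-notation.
Master Theorem template: S(n) = a·S(n/b) + f(n).
Here: a=256, b=4, f(n)=9n^4
Compute log_b(a) = log_4(256) = 4.
f(n) = 9n^4 = Θ(n^4). Case 2: S(n) = Θ(n^4 log n).

Case 2: S(n) = Θ(n^4 log n)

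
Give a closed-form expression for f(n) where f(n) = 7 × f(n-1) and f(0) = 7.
Recurrence: f(n) = 7 × f(n-1), initial: f(0) = 7.
Each term is 7 times the previous, so this is geometric with ratio 7. After n steps: f(n) = f(0)·7ⁿ = 7·7ⁿ.

f(n) = 7·7ⁿ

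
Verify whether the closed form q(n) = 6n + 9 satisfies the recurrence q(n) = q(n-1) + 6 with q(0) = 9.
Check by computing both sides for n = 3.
From the recurrence with q(0) = 9:
  q(0) = 9, q(1) = 15, q(2) = 21, q(3) = 27
  so the recurrence gives q(3) = 27.
From the proposed closed form q(n) = 6n + 9:
  q(3) = 27.
Both sides give 27 at n = 3, and the initial condition(s) match, so the closed form is consistent.

Yes, the closed form is correct.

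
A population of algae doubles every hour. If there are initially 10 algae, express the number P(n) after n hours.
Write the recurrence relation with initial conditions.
Each hour multiplies the count by 2, so the count after n hours depends only on the count after n-1 hours: P(n) = 2 × P(n-1). The starting count gives P(0) = 10.
Unrolling n times gives the closed form P(n) = 10 × 2ⁿ.

P(n) = 2 × P(n-1), P(0) = 10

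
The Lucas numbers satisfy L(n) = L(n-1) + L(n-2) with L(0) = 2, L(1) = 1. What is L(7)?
Computing the sequence terms:
2, 1, 3, 4, 7, 11, 18, 29

29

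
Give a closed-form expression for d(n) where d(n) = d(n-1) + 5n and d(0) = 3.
Recurrence: d(n) = d(n-1) + 5n, initial: d(0) = 3.
Telescoping: d(n) = d(0) + 5·Σᵢ₌₁ⁿ i = 3 + 5·n(n+1)/2.

d(n) = 5·n(n+1)/2 + 3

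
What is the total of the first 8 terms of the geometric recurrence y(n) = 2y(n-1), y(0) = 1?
Computing the sequence terms: 1, 2, 4, 8, 16, 32, 64, 128
Adding these values together:

255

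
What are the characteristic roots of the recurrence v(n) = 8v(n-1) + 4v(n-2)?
Substitute v(n) = rⁿ and divide through by rⁿ⁻²: r² - 8r - 4 = 0
Discriminant: 8² + 4·4 = 80, not a perfect square, so by the quadratic formula r = (8 ± √80)/2.
General solution: v(n) = A·r₁ⁿ + B·r₂ⁿ where r₁,r₂ = (8 ± √80)/2

Characteristic: r² - 8r - 4 = 0, Roots: r = (8 ± √80)/2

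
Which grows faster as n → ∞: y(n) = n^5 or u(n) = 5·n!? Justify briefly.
Comparing growth rates:
Growth-rate hierarchy: log n ≺ any polynomial ≺ any exponential cⁿ (c>1) ≺ n! ≺ nⁿ.
factorial dominates polynomial degree 5 asymptotically.

u(n) grows faster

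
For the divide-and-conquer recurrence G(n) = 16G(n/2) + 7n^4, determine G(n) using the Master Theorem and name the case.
Master Theorem template: G(n) = a·G(n/b) + f(n).
Here: a=16, b=2, f(n)=7n^4
Compute log_b(a) = log_2(16) = 4.
f(n) = 7n^4 = Θ(n^4). Case 2: G(n) = Θ(n^4 log n).

Case 2: G(n) = Θ(n^4 log n)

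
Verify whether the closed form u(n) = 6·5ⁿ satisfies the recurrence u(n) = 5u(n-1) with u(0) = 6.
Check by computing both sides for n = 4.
From the recurrence with u(0) = 6:
  u(0) = 6, u(1) = 30, u(2) = 150, u(3) = 750, u(4) = 3750
  so the recurrence gives u(4) = 3750.
From the proposed closed form u(n) = 6·5ⁿ:
  u(4) = 3750.
Both sides give 3750 at n = 4, and the initial condition(s) match, so the closed form is consistent.

Yes, the closed form is correct.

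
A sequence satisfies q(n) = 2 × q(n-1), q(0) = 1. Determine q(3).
Computing step by step:
q(0) = 1
q(1) = 2 × 1 = 2
q(2) = 2 × 2 = 4
q(3) = 2 × 4 = 8

8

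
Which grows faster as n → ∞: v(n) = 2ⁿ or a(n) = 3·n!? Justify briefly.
Comparing growth rates:
Growth-rate hierarchy: log n ≺ any polynomial ≺ any exponential cⁿ (c>1) ≺ n! ≺ nⁿ.
factorial dominates exponential base 2 asymptotically.

a(n) grows faster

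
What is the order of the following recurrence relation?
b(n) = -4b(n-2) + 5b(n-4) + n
The order is the largest lag k for which b(n-k) appears. Here the deepest term is b(n-4) (the n term is non-homogeneous and does not affect the order), so the order is 4.

Order 4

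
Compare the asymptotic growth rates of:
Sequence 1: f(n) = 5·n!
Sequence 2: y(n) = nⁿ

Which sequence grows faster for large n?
Comparing growth rates:
Growth-rate hierarchy: log n ≺ any polynomial ≺ any exponential cⁿ (c>1) ≺ n! ≺ nⁿ.
super-exponential nⁿ dominates factorial asymptotically.

y(n) grows faster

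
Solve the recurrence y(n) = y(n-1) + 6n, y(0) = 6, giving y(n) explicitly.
Recurrence: y(n) = y(n-1) + 6n, initial: y(0) = 6.
Telescoping: y(n) = y(0) + 6·Σᵢ₌₁ⁿ i = 6 + 6·n(n+1)/2.

y(n) = 6·n(n+1)/2 + 6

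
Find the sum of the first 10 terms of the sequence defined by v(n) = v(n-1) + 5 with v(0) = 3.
Computing the sequence terms: 3, 8, 13, 18, 23, 28, 33, 38, 43, 48
Adding these values together:

255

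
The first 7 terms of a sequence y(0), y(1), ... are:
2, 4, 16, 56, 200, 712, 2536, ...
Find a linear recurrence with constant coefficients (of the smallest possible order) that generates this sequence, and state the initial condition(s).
Look for the lowest-order linear relation among consecutive terms.
Observation: y(n) - 3·y(n-1) - (2)·y(n-2) = 0 holds for the shown terms, and no order-1 relation y(n) = α·y(n-1) + β fits.
Check at n=3: 3·16 + (2)·4 = 56. ✓

y(n) = 3y(n-1) + 2y(n-2), y(0) = 2, y(1) = 4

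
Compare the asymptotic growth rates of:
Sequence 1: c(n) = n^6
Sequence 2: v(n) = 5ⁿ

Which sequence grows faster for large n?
Comparing growth rates:
Growth-rate hierarchy: log n ≺ any polynomial ≺ any exponential cⁿ (c>1) ≺ n! ≺ nⁿ.
exponential base 5 dominates polynomial degree 6 asymptotically.

v(n) grows faster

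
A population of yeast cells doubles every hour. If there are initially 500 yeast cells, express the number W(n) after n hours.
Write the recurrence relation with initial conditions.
Each hour multiplies the count by 2, so the count after n hours depends only on the count after n-1 hours: W(n) = 2 × W(n-1). The starting count gives W(0) = 500.
Unrolling n times gives the closed form W(n) = 500 × 2ⁿ.

W(n) = 2 × W(n-1), W(0) = 500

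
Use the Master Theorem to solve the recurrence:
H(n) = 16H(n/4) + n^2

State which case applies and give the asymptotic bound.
Master Theorem template: H(n) = a·H(n/b) + f(n).
Here: a=16, b=4, f(n)=n^2
Compute log_b(a) = log_4(16) = 2.
f(n) = n^2 = Θ(n^2). Case 2: H(n) = Θ(n^2 log n).

Case 2: H(n) = Θ(n^2 log n)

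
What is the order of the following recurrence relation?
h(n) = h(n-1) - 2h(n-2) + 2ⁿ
The order is the largest lag k for which h(n-k) appears. Here the deepest term is h(n-2) (the 2ⁿ term is non-homogeneous and does not affect the order), so the order is 2.

Order 2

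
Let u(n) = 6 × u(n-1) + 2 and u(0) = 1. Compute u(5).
Computing step by step:
u(0) = 1
u(1) = 6 × 1 + 2 = 8
u(2) = 6 × 8 + 2 = 50
u(3) = 6 × 50 + 2 = 302
u(4) = 6 × 302 + 2 = 1814
u(5) = 6 × 1814 + 2 = 10886

10886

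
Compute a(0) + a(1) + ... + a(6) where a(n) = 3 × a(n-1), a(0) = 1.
Computing the sequence terms: 1, 3, 9, 27, 81, 243, 729
Adding these values together:

1093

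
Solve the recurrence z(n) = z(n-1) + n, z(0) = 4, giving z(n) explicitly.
Recurrence: z(n) = z(n-1) + n, initial: z(0) = 4.
Telescoping: z(n) = z(0) + Σᵢ₌₁ⁿ i = 4 + n(n+1)/2.

z(n) = n(n+1)/2 + 4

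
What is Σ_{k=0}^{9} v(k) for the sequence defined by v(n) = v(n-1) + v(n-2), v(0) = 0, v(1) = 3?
Computing the sequence terms: 0, 3, 3, 6, 9, 15, 24, 39, 63, 102
Adding these values together:

264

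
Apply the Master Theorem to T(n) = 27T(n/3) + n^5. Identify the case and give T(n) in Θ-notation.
Master Theorem template: T(n) = a·T(n/b) + f(n).
Here: a=27, b=3, f(n)=n^5
Compute log_b(a) = log_3(27) = 3.
f(n) = n^5 = Ω(n^(3+ε)) with ε = 2, and the regularity condition holds (a·f(n/b) = (a/b^5)·f(n) with a/b^5 = 3^-2 < 1). Case 3: T(n) = Θ(f(n)) = Θ(n^5).

Case 3: T(n) = Θ(n^5)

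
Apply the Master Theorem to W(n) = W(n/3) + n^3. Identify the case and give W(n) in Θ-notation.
Master Theorem template: W(n) = a·W(n/b) + f(n).
Here: a=1, b=3, f(n)=n^3
Compute log_b(a) = log_3(1) = 0.
f(n) = n^3 = Ω(n^(0+ε)) with ε = 3, and the regularity condition holds (a·f(n/b) = (a/b^3)·f(n) with a/b^3 = 3^-3 < 1). Case 3: W(n) = Θ(f(n)) = Θ(n^3).

Case 3: W(n) = Θ(n^3)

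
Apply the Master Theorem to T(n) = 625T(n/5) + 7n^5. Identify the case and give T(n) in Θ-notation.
Master Theorem template: T(n) = a·T(n/b) + f(n).
Here: a=625, b=5, f(n)=7n^5
Compute log_b(a) = log_5(625) = 4.
f(n) = 7n^5 = Ω(n^(4+ε)) with ε = 1, and the regularity condition holds (a·f(n/b) = (a/b^5)·f(n) with a/b^5 = 5^-1 < 1). Case 3: T(n) = Θ(f(n)) = Θ(n^5).

Case 3: T(n) = Θ(n^5)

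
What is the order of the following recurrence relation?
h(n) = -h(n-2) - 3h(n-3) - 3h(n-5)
The order is the largest lag k for which h(n-k) appears. Here the deepest term is h(n-5), so the order is 5.

Order 5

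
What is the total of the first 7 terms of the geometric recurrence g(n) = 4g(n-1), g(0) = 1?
Computing the sequence terms: 1, 4, 16, 64, 256, 1024, 4096
Adding these values together:

5461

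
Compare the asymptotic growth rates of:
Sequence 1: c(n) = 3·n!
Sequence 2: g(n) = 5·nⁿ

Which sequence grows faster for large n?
Comparing growth rates:
Growth-rate hierarchy: log n ≺ any polynomial ≺ any exponential cⁿ (c>1) ≺ n! ≺ nⁿ.
super-exponential nⁿ dominates factorial asymptotically.

g(n) grows faster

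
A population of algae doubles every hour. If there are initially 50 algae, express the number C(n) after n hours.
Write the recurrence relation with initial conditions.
Each hour multiplies the count by 2, so the count after n hours depends only on the count after n-1 hours: C(n) = 2 × C(n-1). The starting count gives C(0) = 50.
Unrolling n times gives the closed form C(n) = 50 × 2ⁿ.

C(n) = 2 × C(n-1), C(0) = 50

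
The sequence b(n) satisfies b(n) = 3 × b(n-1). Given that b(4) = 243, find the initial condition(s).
In general b(n) = 3ⁿ · b(0). At n = 4: b(0) = b(4) / 3^4 = 243 / 81 = 3.

b(0) = 3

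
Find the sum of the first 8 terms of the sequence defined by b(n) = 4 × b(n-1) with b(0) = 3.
Computing the sequence terms: 3, 12, 48, 192, 768, 3072, 12288, 49152
Adding these values together:

65535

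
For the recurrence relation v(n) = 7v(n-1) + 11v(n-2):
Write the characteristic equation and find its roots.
Substitute v(n) = rⁿ and divide through by rⁿ⁻²: r² - 7r - 11 = 0
Discriminant: 7² + 4·11 = 93, not a perfect square, so by the quadratic formula r = (7 ± √93)/2.
General solution: v(n) = A·r₁ⁿ + B·r₂ⁿ where r₁,r₂ = (7 ± √93)/2

Characteristic: r² - 7r - 11 = 0, Roots: r = (7 ± √93)/2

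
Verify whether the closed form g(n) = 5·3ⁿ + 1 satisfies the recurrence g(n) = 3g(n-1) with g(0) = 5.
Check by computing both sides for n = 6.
From the recurrence with g(0) = 5:
  g(0) = 5, g(1) = 15, g(2) = 45, g(3) = 135, g(4) = 405, g(5) = 1215, g(6) = 3645
  so the recurrence gives g(6) = 3645.
From the proposed closed form g(n) = 5·3ⁿ + 1:
  g(6) = 3646.
The recurrence gives 3645 but the closed form gives 3646, so the closed form does not satisfy the recurrence.

No, the closed form is incorrect.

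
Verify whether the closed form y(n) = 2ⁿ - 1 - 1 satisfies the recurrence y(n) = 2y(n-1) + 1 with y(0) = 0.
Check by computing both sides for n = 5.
From the recurrence with y(0) = 0:
  y(0) = 0, y(1) = 1, y(2) = 3, y(3) = 7, y(4) = 15, y(5) = 31
  so the recurrence gives y(5) = 31.
From the proposed closed form y(n) = 2ⁿ - 1 - 1:
  y(5) = 30.
The recurrence gives 31 but the closed form gives 30, so the closed form does not satisfy the recurrence.

No, the closed form is incorrect.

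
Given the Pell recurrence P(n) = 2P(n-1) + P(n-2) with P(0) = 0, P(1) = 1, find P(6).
Computing the sequence terms:
0, 1, 2, 5, 12, 29, 70

70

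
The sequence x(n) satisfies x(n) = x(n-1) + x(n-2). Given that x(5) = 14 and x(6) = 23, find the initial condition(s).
Work backwards using x(k) = x(k+2) - x(k+1):
x(4) = x(6) - x(5) = 23 - 14 = 9
x(3) = x(5) - x(4) = 14 - 9 = 5
x(2) = x(4) - x(3) = 9 - 5 = 4
x(1) = x(3) - x(2) = 5 - 4 = 1
x(0) = x(2) - x(1) = 4 - 1 = 3

x(0) = 3, x(1) = 1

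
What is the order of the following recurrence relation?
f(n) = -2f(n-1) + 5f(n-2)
The order is the largest lag k for which f(n-k) appears. Here the deepest term is f(n-2), so the order is 2.

Order 2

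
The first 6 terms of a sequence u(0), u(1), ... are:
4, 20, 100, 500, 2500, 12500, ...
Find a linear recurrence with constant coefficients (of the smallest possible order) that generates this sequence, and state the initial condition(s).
Look for the lowest-order linear relation among consecutive terms.
Observation: each term is 5× the previous.
Check at n=2: 5·20 = 100. ✓

u(n) = 5 × u(n-1), u(0) = 4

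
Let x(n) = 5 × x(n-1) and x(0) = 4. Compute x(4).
Computing step by step:
x(0) = 4
x(1) = 5 × 4 = 20
x(2) = 5 × 20 = 100
x(3) = 5 × 100 = 500
x(4) = 5 × 500 = 2500

2500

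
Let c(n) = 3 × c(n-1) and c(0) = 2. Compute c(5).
Computing step by step:
c(0) = 2
c(1) = 3 × 2 = 6
c(2) = 3 × 6 = 18
c(3) = 3 × 18 = 54
c(4) = 3 × 54 = 162
c(5) = 3 × 162 = 486

486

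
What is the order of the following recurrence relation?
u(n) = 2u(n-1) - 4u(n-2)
The order is the largest lag k for which u(n-k) appears. Here the deepest term is u(n-2), so the order is 2.

Order 2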